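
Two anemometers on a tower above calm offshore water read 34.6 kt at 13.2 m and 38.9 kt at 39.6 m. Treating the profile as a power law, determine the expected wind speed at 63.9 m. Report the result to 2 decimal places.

40.94 kt

First find α: α = ln(V₂/V₁)/ln(z₂/z₁) = ln(38.9/34.6)/ln(39.6/13.2) = 0.11714/1.09861 = 0.1066
Extrapolate from 39.6 m to 63.9 m: V₃ = 38.9 × (63.9/39.6)^0.1066 = 38.9 × 1.0523 = 40.9362 kt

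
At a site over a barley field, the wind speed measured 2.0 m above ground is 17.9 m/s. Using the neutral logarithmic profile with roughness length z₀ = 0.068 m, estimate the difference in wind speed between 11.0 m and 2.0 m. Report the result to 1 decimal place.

Log law: V₂ = V₁ · ln(z₂/z₀)/ln(z₁/z₀) = 17.9 × 5.0861/3.3814 = 26.9244 m/s
ΔV = 26.9244 − 17.9 = 9.0244 m/s

9.0 m/s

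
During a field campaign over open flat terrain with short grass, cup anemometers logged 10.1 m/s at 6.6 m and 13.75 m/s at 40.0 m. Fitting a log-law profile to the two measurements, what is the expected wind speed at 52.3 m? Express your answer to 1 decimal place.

Log law: V ∝ ln(z/z₀). From the pair, with r = V₁/V₂ = 0.73455,
ln z₀ = (ln z₁ − r·ln z₂)/(1 − r) = (1.8871 − 0.73455×3.6889)/0.26545 = -3.0988 → z₀ = 0.04511 m
V₃ = V₁ · ln(z₃/z₀)/ln(z₁/z₀) = 10.1 × 7.0558/4.9858 = 14.2931 m/s

14.3 m/s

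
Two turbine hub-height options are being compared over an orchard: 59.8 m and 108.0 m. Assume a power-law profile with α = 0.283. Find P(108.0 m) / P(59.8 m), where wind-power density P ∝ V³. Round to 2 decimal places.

Speed ratio: V_B/V_A = (z_B/z_A)^α = (108.0/59.8)^0.283 = (1.8060)^0.283 = 1.18210
Power-density ratio: P_B/P_A = (V_B/V_A)³ = (1.18210)³ = 1.65180

1.65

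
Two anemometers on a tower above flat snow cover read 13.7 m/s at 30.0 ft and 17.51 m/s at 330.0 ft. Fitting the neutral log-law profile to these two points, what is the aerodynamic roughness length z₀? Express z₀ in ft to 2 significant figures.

Log law: V(z) ∝ ln(z/z₀). With r = V₁/V₂ = 13.7/17.51 = 0.78241,
r · ln(z₂/z₀) = ln(z₁/z₀) ⇒ ln z₀ = (ln z₁ − r·ln z₂)/(1 − r)
ln z₀ = (3.40120 − 0.78241×5.79909) / 0.21759 = -5.2212
z₀ = exp(-5.2212) = 0.005401 ft

z₀ ≈ 0.0054 ft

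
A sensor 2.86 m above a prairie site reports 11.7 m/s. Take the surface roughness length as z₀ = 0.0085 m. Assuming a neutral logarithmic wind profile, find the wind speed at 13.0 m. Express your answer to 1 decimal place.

Log law: V(z) ∝ ln(z/z₀), so V₂/V₁ = ln(z₂/z₀) / ln(z₁/z₀).
ln(13.0/0.0085) = 7.3326, ln(2.86/0.0085) = 5.8185
V₂ = 11.7 × 7.3326/5.8185 = 11.7 × 1.2602 = 14.7446 m/s

14.7 m/s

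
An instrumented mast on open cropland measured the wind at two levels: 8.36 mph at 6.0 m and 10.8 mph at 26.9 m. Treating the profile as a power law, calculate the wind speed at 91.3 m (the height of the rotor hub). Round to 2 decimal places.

First find α: α = ln(V₂/V₁)/ln(z₂/z₁) = ln(10.8/8.36)/ln(26.9/6.0) = 0.25609/1.50037 = 0.1707
Extrapolate from 26.9 m to 91.3 m: V₃ = 10.8 × (91.3/26.9)^0.1707 = 10.8 × 1.2319 = 13.3048 mph

13.30 mph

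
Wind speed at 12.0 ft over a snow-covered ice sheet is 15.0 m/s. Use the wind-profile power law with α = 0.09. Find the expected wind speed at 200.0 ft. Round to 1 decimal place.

Power-law profile: V₂ = V₁ · (z₂/z₁)^α
V₂ = 15.0 × (200.0/12.0)^0.09 = 15.0 × (16.6667)^0.09
    = 15.0 × 1.2881 = 19.3222 m/s

19.3 m/s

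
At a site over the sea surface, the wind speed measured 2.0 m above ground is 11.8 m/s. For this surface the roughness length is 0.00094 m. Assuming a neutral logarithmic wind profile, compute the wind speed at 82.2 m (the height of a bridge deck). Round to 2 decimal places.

17.52 m/s

Log law: V(z) ∝ ln(z/z₀), so V₂/V₁ = ln(z₂/z₀) / ln(z₁/z₀).
ln(82.2/0.00094) = 11.3788, ln(2.0/0.00094) = 7.6628
V₂ = 11.8 × 11.3788/7.6628 = 11.8 × 1.4849 = 17.5223 m/s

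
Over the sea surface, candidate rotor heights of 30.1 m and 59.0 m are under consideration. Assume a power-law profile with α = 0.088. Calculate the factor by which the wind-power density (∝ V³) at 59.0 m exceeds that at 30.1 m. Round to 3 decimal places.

1.194

Speed ratio: V_B/V_A = (z_B/z_A)^α = (59.0/30.1)^0.088 = (1.9601)^0.088 = 1.06101
Power-density ratio: P_B/P_A = (V_B/V_A)³ = (1.06101)³ = 1.19444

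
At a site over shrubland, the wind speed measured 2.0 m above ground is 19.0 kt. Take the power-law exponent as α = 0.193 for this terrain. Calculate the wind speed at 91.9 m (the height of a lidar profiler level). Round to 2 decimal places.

39.77 kt

Power-law profile: V₂ = V₁ · (z₂/z₁)^α
V₂ = 19.0 × (91.9/2.0)^0.193 = 19.0 × (45.9500)^0.193
    = 19.0 × 2.0933 = 39.7718 kt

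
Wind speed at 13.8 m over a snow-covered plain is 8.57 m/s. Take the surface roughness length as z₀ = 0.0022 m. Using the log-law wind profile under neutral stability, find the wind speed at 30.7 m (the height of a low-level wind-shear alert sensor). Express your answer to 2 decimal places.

9.35 m/s

Log law: V(z) ∝ ln(z/z₀), so V₂/V₁ = ln(z₂/z₀) / ln(z₁/z₀).
ln(30.7/0.0022) = 9.5436, ln(13.8/0.0022) = 8.7440
V₂ = 8.57 × 9.5436/8.7440 = 8.57 × 1.0914 = 9.3537 m/s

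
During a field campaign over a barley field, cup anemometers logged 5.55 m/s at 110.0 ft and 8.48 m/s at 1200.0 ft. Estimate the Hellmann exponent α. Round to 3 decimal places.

α ≈ 0.177

Power law: V₂/V₁ = (z₂/z₁)^α ⇒ α = ln(V₂/V₁) / ln(z₂/z₁)
α = ln(8.48/5.55) / ln(1200.0/110.0) = ln(1.5279) / ln(10.9091)
  = 0.42391 / 2.38960 = 0.17740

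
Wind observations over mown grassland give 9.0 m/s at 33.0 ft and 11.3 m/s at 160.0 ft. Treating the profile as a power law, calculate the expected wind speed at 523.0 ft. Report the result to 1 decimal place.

13.4 m/s

First find α: α = ln(V₂/V₁)/ln(z₂/z₁) = ln(11.3/9.0)/ln(160.0/33.0) = 0.22758/1.57867 = 0.1442
Extrapolate from 160.0 ft to 523.0 ft: V₃ = 11.3 × (523.0/160.0)^0.1442 = 11.3 × 1.1862 = 13.4039 m/s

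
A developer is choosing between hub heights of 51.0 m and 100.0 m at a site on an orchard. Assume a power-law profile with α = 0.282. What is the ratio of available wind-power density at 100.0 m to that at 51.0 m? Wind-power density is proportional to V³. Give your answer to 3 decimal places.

Speed ratio: V_B/V_A = (z_B/z_A)^α = (100.0/51.0)^0.282 = (1.9608)^0.282 = 1.20911
Power-density ratio: P_B/P_A = (V_B/V_A)³ = (1.20911)³ = 1.76765

1.768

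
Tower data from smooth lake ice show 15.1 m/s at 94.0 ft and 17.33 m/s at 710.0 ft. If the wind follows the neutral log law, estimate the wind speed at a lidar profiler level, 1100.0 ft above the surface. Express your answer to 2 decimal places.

Log law: V ∝ ln(z/z₀). From the pair, with r = V₁/V₂ = 0.87132,
ln z₀ = (ln z₁ − r·ln z₂)/(1 − r) = (4.5433 − 0.87132×6.5653)/0.12868 = -9.1481 → z₀ = 0.0001064 ft
V₃ = V₁ · ln(z₃/z₀)/ln(z₁/z₀) = 15.1 × 16.1511/13.6914 = 17.8128 m/s

17.81 m/s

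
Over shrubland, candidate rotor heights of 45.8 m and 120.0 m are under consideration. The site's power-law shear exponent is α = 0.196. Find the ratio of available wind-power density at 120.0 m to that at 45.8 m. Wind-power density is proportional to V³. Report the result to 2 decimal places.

Speed ratio: V_B/V_A = (z_B/z_A)^α = (120.0/45.8)^0.196 = (2.6201)^0.196 = 1.20779
Power-density ratio: P_B/P_A = (V_B/V_A)³ = (1.20779)³ = 1.76185

1.76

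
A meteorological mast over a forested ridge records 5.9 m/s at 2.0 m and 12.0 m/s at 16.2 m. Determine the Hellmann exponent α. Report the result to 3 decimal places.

Power law: V₂/V₁ = (z₂/z₁)^α ⇒ α = ln(V₂/V₁) / ln(z₂/z₁)
α = ln(12.0/5.9) / ln(16.2/2.0) = ln(2.0339) / ln(8.1000)
  = 0.70995 / 2.09186 = 0.33939

α ≈ 0.339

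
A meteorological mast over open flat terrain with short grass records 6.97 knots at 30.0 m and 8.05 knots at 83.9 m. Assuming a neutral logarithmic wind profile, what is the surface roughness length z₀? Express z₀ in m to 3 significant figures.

Log law: V(z) ∝ ln(z/z₀). With r = V₁/V₂ = 6.97/8.05 = 0.86584,
r · ln(z₂/z₀) = ln(z₁/z₀) ⇒ ln z₀ = (ln z₁ − r·ln z₂)/(1 − r)
ln z₀ = (3.40120 − 0.86584×4.42963) / 0.13416 = -3.2360
z₀ = exp(-3.2360) = 0.03932 m

z₀ ≈ 0.0393 m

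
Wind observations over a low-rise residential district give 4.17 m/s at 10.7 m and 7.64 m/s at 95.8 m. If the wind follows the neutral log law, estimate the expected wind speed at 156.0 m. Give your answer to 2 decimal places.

8.41 m/s

Log law: V ∝ ln(z/z₀). From the pair, with r = V₁/V₂ = 0.54581,
ln z₀ = (ln z₁ − r·ln z₂)/(1 − r) = (2.3702 − 0.54581×4.5623)/0.45419 = -0.2640 → z₀ = 0.7680 m
V₃ = V₁ · ln(z₃/z₀)/ln(z₁/z₀) = 4.17 × 5.3138/2.6342 = 8.4119 m/s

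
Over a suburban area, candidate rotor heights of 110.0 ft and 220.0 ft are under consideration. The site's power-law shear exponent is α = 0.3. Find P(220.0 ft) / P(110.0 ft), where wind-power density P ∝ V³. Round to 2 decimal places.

Speed ratio: V_B/V_A = (z_B/z_A)^α = (220.0/110.0)^0.3 = (2.0000)^0.3 = 1.23114
Power-density ratio: P_B/P_A = (V_B/V_A)³ = (1.23114)³ = 1.86607

1.87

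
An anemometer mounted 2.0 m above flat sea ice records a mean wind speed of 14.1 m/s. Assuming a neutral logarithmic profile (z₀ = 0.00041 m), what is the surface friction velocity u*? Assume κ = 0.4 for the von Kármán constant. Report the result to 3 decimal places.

u* ≈ 0.664 m/s

Log law: V(z) = (u*/κ) · ln(z/z₀) ⇒ u* = κ · V / ln(z/z₀)
u* = 0.4 × 14.1 / ln(2.0/0.00041) = 0.4 × 14.1 / 8.4925
   = 5.6400 / 8.4925 = 0.6641 m/s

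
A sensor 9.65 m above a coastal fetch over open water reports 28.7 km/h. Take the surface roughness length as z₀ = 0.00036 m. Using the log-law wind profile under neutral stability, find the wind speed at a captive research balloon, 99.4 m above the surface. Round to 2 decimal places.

35.26 km/h

Log law: V(z) ∝ ln(z/z₀), so V₂/V₁ = ln(z₂/z₀) / ln(z₁/z₀).
ln(99.4/0.00036) = 12.5286, ln(9.65/0.00036) = 10.1964
V₂ = 28.7 × 12.5286/10.1964 = 28.7 × 1.2287 = 35.2645 km/h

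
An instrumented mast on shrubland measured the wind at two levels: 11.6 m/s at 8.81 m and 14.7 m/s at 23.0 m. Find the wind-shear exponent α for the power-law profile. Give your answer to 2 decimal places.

α ≈ 0.25

Power law: V₂/V₁ = (z₂/z₁)^α ⇒ α = ln(V₂/V₁) / ln(z₂/z₁)
α = ln(14.7/11.6) / ln(23.0/8.81) = ln(1.2672) / ln(2.6107)
  = 0.23684 / 0.95961 = 0.24681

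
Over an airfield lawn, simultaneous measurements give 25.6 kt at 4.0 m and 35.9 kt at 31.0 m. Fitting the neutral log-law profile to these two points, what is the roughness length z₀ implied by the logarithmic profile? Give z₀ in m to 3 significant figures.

z₀ ≈ 0.0246 m

Log law: V(z) ∝ ln(z/z₀). With r = V₁/V₂ = 25.6/35.9 = 0.71309,
r · ln(z₂/z₀) = ln(z₁/z₀) ⇒ ln z₀ = (ln z₁ − r·ln z₂)/(1 − r)
ln z₀ = (1.38629 − 0.71309×3.43399) / 0.28691 = -3.7031
z₀ = exp(-3.7031) = 0.02465 m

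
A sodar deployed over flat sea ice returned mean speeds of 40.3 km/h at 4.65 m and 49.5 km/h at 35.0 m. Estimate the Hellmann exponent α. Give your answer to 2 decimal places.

α ≈ 0.10

Power law: V₂/V₁ = (z₂/z₁)^α ⇒ α = ln(V₂/V₁) / ln(z₂/z₁)
α = ln(49.5/40.3) / ln(35.0/4.65) = ln(1.2283) / ln(7.5269)
  = 0.20562 / 2.01848 = 0.10187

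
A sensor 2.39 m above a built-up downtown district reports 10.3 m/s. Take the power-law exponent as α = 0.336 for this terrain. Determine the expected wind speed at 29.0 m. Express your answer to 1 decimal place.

Power-law profile: V₂ = V₁ · (z₂/z₁)^α
V₂ = 10.3 × (29.0/2.39)^0.336 = 10.3 × (12.1339)^0.336
    = 10.3 × 2.3133 = 23.8266 m/s

23.8 m/s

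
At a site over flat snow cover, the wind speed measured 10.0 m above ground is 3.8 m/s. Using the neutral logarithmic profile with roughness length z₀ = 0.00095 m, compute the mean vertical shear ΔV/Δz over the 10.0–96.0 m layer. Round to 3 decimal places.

0.011 m/s/m

Log law: V₂ = V₁ · ln(z₂/z₀)/ln(z₁/z₀) = 3.8 × 11.5234/9.2616 = 4.7280 m/s
ΔV/Δz = (4.7280 − 3.8)/(96.0 − 10.0) = 0.9280/86.0000 = 0.01079 m/s/m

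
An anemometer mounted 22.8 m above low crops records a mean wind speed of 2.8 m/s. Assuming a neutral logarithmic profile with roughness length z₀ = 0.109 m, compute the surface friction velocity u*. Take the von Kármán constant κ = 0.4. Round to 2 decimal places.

u* ≈ 0.21 m/s

Log law: V(z) = (u*/κ) · ln(z/z₀) ⇒ u* = κ · V / ln(z/z₀)
u* = 0.4 × 2.8 / ln(22.8/0.109) = 0.4 × 2.8 / 5.3432
   = 1.1200 / 5.3432 = 0.2096 m/s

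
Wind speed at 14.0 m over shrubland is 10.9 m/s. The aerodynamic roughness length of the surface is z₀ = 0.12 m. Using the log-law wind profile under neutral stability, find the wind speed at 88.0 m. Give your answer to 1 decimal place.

Log law: V(z) ∝ ln(z/z₀), so V₂/V₁ = ln(z₂/z₀) / ln(z₁/z₀).
ln(88.0/0.12) = 6.5976, ln(14.0/0.12) = 4.7593
V₂ = 10.9 × 6.5976/4.7593 = 10.9 × 1.3862 = 15.1101 m/s

15.1 m/s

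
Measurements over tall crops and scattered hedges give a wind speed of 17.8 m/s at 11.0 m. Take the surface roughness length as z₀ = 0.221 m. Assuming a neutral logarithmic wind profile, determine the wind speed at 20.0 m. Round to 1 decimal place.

20.5 m/s

Log law: V(z) ∝ ln(z/z₀), so V₂/V₁ = ln(z₂/z₀) / ln(z₁/z₀).
ln(20.0/0.221) = 4.5053, ln(11.0/0.221) = 3.9075
V₂ = 17.8 × 4.5053/3.9075 = 17.8 × 1.1530 = 20.5234 m/s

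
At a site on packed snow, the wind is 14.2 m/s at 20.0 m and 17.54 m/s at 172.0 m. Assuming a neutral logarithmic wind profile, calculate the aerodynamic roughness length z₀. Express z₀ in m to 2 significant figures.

Log law: V(z) ∝ ln(z/z₀). With r = V₁/V₂ = 14.2/17.54 = 0.80958,
r · ln(z₂/z₀) = ln(z₁/z₀) ⇒ ln z₀ = (ln z₁ − r·ln z₂)/(1 − r)
ln z₀ = (2.99573 − 0.80958×5.14749) / 0.19042 = -6.1525
z₀ = exp(-6.1525) = 0.002128 m

z₀ ≈ 0.0021 m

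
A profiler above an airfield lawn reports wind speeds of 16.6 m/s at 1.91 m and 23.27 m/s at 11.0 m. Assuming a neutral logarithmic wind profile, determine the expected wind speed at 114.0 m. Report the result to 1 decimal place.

Log law: V ∝ ln(z/z₀). From the pair, with r = V₁/V₂ = 0.71336,
ln z₀ = (ln z₁ − r·ln z₂)/(1 − r) = (0.6471 − 0.71336×2.3979)/0.28664 = -3.7102 → z₀ = 0.02447 m
V₃ = V₁ · ln(z₃/z₀)/ln(z₁/z₀) = 16.6 × 8.4464/4.3573 = 32.1782 m/s

32.2 m/s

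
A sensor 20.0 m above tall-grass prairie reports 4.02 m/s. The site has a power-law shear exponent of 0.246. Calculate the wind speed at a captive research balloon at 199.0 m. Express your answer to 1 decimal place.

7.1 m/s

Power-law profile: V₂ = V₁ · (z₂/z₁)^α
V₂ = 4.02 × (199.0/20.0)^0.246 = 4.02 × (9.9500)^0.246
    = 4.02 × 1.7598 = 7.0744 m/s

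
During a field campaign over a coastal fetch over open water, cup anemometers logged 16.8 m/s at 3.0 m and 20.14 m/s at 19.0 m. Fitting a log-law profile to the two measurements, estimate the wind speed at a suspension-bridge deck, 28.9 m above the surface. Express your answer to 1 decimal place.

20.9 m/s

Log law: V ∝ ln(z/z₀). From the pair, with r = V₁/V₂ = 0.83416,
ln z₀ = (ln z₁ − r·ln z₂)/(1 − r) = (1.0986 − 0.83416×2.9444)/0.16584 = -8.1858 → z₀ = 0.0002786 m
V₃ = V₁ · ln(z₃/z₀)/ln(z₁/z₀) = 16.8 × 11.5496/9.2844 = 20.8989 m/s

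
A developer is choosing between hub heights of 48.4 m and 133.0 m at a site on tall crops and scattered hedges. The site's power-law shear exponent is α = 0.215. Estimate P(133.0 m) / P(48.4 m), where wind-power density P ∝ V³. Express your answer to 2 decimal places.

1.92

Speed ratio: V_B/V_A = (z_B/z_A)^α = (133.0/48.4)^0.215 = (2.7479)^0.215 = 1.24276
Power-density ratio: P_B/P_A = (V_B/V_A)³ = (1.24276)³ = 1.91937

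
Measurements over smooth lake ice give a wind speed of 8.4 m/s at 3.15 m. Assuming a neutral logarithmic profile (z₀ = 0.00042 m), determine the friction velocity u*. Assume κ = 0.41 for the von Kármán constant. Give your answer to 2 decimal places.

u* ≈ 0.39 m/s

Log law: V(z) = (u*/κ) · ln(z/z₀) ⇒ u* = κ · V / ln(z/z₀)
u* = 0.41 × 8.4 / ln(3.15/0.00042) = 0.41 × 8.4 / 8.9227
   = 3.4440 / 8.9227 = 0.3860 m/s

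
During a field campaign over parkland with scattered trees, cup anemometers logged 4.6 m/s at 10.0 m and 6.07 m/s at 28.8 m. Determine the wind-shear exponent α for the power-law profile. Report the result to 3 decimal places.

Power law: V₂/V₁ = (z₂/z₁)^α ⇒ α = ln(V₂/V₁) / ln(z₂/z₁)
α = ln(6.07/4.6) / ln(28.8/10.0) = ln(1.3196) / ln(2.8800)
  = 0.27730 / 1.05779 = 0.26215

α ≈ 0.262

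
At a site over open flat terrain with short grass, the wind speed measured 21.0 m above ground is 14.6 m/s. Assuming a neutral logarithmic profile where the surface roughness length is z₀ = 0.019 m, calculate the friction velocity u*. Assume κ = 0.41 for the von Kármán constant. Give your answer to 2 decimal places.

u* ≈ 0.85 m/s

Log law: V(z) = (u*/κ) · ln(z/z₀) ⇒ u* = κ · V / ln(z/z₀)
u* = 0.41 × 14.6 / ln(21.0/0.019) = 0.41 × 14.6 / 7.0078
   = 5.9860 / 7.0078 = 0.8542 m/s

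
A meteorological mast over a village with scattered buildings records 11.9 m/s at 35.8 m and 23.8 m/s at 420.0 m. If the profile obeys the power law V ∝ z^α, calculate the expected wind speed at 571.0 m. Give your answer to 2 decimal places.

First find α: α = ln(V₂/V₁)/ln(z₂/z₁) = ln(23.8/11.9)/ln(420.0/35.8) = 0.69315/2.46231 = 0.2815
Extrapolate from 420.0 m to 571.0 m: V₃ = 23.8 × (571.0/420.0)^0.2815 = 23.8 × 1.0903 = 25.9493 m/s

25.95 m/s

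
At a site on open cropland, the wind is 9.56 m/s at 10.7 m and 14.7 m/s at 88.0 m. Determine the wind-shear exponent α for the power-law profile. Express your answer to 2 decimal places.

α ≈ 0.20

Power law: V₂/V₁ = (z₂/z₁)^α ⇒ α = ln(V₂/V₁) / ln(z₂/z₁)
α = ln(14.7/9.56) / ln(88.0/10.7) = ln(1.5377) / ln(8.2243)
  = 0.43026 / 2.10709 = 0.20420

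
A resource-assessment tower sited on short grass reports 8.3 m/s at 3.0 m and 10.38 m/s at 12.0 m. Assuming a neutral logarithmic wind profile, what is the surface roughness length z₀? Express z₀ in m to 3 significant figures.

Log law: V(z) ∝ ln(z/z₀). With r = V₁/V₂ = 8.3/10.38 = 0.79961,
r · ln(z₂/z₀) = ln(z₁/z₀) ⇒ ln z₀ = (ln z₁ − r·ln z₂)/(1 − r)
ln z₀ = (1.09861 − 0.79961×2.48491) / 0.20039 = -4.4332
z₀ = exp(-4.4332) = 0.01188 m

z₀ ≈ 0.0119 m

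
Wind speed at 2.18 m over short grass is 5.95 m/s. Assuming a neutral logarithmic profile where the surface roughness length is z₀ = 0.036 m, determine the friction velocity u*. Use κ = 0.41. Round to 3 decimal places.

u* ≈ 0.594 m/s

Log law: V(z) = (u*/κ) · ln(z/z₀) ⇒ u* = κ · V / ln(z/z₀)
u* = 0.41 × 5.95 / ln(2.18/0.036) = 0.41 × 5.95 / 4.1036
   = 2.4395 / 4.1036 = 0.5945 m/s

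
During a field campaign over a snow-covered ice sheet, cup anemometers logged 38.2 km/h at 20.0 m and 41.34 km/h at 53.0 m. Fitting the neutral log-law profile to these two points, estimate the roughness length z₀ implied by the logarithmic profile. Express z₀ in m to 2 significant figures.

z₀ ≈ 0.00014 m

Log law: V(z) ∝ ln(z/z₀). With r = V₁/V₂ = 38.2/41.34 = 0.92404,
r · ln(z₂/z₀) = ln(z₁/z₀) ⇒ ln z₀ = (ln z₁ − r·ln z₂)/(1 − r)
ln z₀ = (2.99573 − 0.92404×3.97029) / 0.07596 = -8.8604
z₀ = exp(-8.8604) = 0.0001419 m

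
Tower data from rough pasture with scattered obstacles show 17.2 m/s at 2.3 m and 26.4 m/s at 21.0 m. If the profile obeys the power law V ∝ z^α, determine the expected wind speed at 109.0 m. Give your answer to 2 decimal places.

First find α: α = ln(V₂/V₁)/ln(z₂/z₁) = ln(26.4/17.2)/ln(21.0/2.3) = 0.42845/2.21161 = 0.1937
Extrapolate from 21.0 m to 109.0 m: V₃ = 26.4 × (109.0/21.0)^0.1937 = 26.4 × 1.3758 = 36.3212 m/s

36.32 m/s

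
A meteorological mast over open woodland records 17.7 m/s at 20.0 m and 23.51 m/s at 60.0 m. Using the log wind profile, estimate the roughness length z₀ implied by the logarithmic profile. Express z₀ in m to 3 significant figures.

z₀ ≈ 0.704 m

Log law: V(z) ∝ ln(z/z₀). With r = V₁/V₂ = 17.7/23.51 = 0.75287,
r · ln(z₂/z₀) = ln(z₁/z₀) ⇒ ln z₀ = (ln z₁ − r·ln z₂)/(1 − r)
ln z₀ = (2.99573 − 0.75287×4.09434) / 0.24713 = -0.3512
z₀ = exp(-0.3512) = 0.7039 m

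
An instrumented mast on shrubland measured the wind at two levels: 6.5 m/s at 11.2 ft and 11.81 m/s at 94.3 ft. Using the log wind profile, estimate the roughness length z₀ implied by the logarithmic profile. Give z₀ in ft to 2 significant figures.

z₀ ≈ 0.83 ft

Log law: V(z) ∝ ln(z/z₀). With r = V₁/V₂ = 6.5/11.81 = 0.55038,
r · ln(z₂/z₀) = ln(z₁/z₀) ⇒ ln z₀ = (ln z₁ − r·ln z₂)/(1 − r)
ln z₀ = (2.41591 − 0.55038×4.54648) / 0.44962 = -0.1921
z₀ = exp(-0.1921) = 0.8252 ft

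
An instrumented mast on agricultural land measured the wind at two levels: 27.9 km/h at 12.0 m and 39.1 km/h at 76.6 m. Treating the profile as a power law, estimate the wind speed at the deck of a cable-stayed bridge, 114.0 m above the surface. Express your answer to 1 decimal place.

First find α: α = ln(V₂/V₁)/ln(z₂/z₁) = ln(39.1/27.9)/ln(76.6/12.0) = 0.33750/1.85369 = 0.1821
Extrapolate from 76.6 m to 114.0 m: V₃ = 39.1 × (114.0/76.6)^0.1821 = 39.1 × 1.0751 = 42.0354 km/h

42.0 km/h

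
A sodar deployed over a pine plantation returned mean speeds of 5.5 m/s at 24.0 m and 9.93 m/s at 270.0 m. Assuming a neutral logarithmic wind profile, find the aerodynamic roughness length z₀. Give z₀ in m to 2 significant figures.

Log law: V(z) ∝ ln(z/z₀). With r = V₁/V₂ = 5.5/9.93 = 0.55388,
r · ln(z₂/z₀) = ln(z₁/z₀) ⇒ ln z₀ = (ln z₁ − r·ln z₂)/(1 − r)
ln z₀ = (3.17805 − 0.55388×5.59842) / 0.44612 = 0.1731
z₀ = exp(0.1731) = 1.189 m

z₀ ≈ 1.2 m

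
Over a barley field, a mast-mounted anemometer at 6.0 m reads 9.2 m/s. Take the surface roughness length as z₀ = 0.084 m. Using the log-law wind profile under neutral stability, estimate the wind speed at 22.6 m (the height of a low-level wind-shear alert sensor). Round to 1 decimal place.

Log law: V(z) ∝ ln(z/z₀), so V₂/V₁ = ln(z₂/z₀) / ln(z₁/z₀).
ln(22.6/0.084) = 5.5949, ln(6.0/0.084) = 4.2687
V₂ = 9.2 × 5.5949/4.2687 = 9.2 × 1.3107 = 12.0582 m/s

12.1 m/s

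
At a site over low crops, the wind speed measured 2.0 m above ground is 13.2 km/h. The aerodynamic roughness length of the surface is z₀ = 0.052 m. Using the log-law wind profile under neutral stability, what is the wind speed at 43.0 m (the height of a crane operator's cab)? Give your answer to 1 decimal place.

Log law: V(z) ∝ ln(z/z₀), so V₂/V₁ = ln(z₂/z₀) / ln(z₁/z₀).
ln(43.0/0.052) = 6.7177, ln(2.0/0.052) = 3.6497
V₂ = 13.2 × 6.7177/3.6497 = 13.2 × 1.8406 = 24.2965 km/h

24.3 km/h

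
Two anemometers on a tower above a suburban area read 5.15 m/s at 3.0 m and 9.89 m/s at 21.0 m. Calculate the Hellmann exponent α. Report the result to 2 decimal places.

Power law: V₂/V₁ = (z₂/z₁)^α ⇒ α = ln(V₂/V₁) / ln(z₂/z₁)
α = ln(9.89/5.15) / ln(21.0/3.0) = ln(1.9204) / ln(7.0000)
  = 0.65253 / 1.94591 = 0.33533

α ≈ 0.34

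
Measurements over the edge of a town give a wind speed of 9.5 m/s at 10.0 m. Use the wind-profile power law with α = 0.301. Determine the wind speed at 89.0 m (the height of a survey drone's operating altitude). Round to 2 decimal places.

18.34 m/s

Power-law profile: V₂ = V₁ · (z₂/z₁)^α
V₂ = 9.5 × (89.0/10.0)^0.301 = 9.5 × (8.9000)^0.301
    = 9.5 × 1.9309 = 18.3438 m/s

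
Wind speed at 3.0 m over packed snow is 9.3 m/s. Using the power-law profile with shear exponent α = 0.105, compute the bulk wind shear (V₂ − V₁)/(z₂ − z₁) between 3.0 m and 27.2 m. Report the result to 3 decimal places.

0.100 m/s/m

Power law: V₂ = V₁ · (z₂/z₁)^α = 9.3 × (9.0667)^0.105 = 11.7224 m/s
ΔV/Δz = (11.7224 − 9.3)/(27.2 − 3.0) = 2.4224/24.2000 = 0.10010 m/s/m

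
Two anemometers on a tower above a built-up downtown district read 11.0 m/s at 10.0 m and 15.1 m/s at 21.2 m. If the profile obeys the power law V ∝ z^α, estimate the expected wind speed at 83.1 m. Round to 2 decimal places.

26.86 m/s

First find α: α = ln(V₂/V₁)/ln(z₂/z₁) = ln(15.1/11.0)/ln(21.2/10.0) = 0.31680/0.75142 = 0.4216
Extrapolate from 21.2 m to 83.1 m: V₃ = 15.1 × (83.1/21.2)^0.4216 = 15.1 × 1.7788 = 26.8596 m/s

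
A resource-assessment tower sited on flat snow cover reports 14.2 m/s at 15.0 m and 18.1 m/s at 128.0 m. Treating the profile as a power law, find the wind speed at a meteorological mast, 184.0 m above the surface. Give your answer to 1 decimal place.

18.9 m/s

First find α: α = ln(V₂/V₁)/ln(z₂/z₁) = ln(18.1/14.2)/ln(128.0/15.0) = 0.24267/2.14398 = 0.1132
Extrapolate from 128.0 m to 184.0 m: V₃ = 18.1 × (184.0/128.0)^0.1132 = 18.1 × 1.0419 = 18.8590 m/s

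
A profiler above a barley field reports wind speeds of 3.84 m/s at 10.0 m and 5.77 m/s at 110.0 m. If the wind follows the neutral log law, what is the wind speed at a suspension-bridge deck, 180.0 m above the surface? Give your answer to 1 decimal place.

6.2 m/s

Log law: V ∝ ln(z/z₀). From the pair, with r = V₁/V₂ = 0.66551,
ln z₀ = (ln z₁ − r·ln z₂)/(1 − r) = (2.3026 − 0.66551×4.7005)/0.33449 = -2.4684 → z₀ = 0.08472 m
V₃ = V₁ · ln(z₃/z₀)/ln(z₁/z₀) = 3.84 × 7.6613/4.7709 = 6.1664 m/s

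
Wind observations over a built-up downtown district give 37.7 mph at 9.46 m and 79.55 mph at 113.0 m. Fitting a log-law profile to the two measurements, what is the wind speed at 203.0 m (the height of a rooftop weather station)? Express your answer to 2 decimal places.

Log law: V ∝ ln(z/z₀). From the pair, with r = V₁/V₂ = 0.47392,
ln z₀ = (ln z₁ − r·ln z₂)/(1 − r) = (2.2471 − 0.47392×4.7274)/0.52608 = 0.0127 → z₀ = 1.013 m
V₃ = V₁ · ln(z₃/z₀)/ln(z₁/z₀) = 37.7 × 5.3005/2.2344 = 89.4344 mph

89.43 mph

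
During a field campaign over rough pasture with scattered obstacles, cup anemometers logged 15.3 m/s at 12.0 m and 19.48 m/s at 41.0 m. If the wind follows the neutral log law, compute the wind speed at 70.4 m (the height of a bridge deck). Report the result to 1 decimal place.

Log law: V ∝ ln(z/z₀). From the pair, with r = V₁/V₂ = 0.78542,
ln z₀ = (ln z₁ − r·ln z₂)/(1 − r) = (2.4849 − 0.78542×3.7136)/0.21458 = -2.0124 → z₀ = 0.1337 m
V₃ = V₁ · ln(z₃/z₀)/ln(z₁/z₀) = 15.3 × 6.2666/4.4973 = 21.3192 m/s

21.3 m/s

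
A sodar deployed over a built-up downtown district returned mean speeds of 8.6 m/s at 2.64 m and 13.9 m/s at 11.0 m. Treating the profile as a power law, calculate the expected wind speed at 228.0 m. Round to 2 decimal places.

First find α: α = ln(V₂/V₁)/ln(z₂/z₁) = ln(13.9/8.6)/ln(11.0/2.64) = 0.48013/1.42712 = 0.3364
Extrapolate from 11.0 m to 228.0 m: V₃ = 13.9 × (228.0/11.0)^0.3364 = 13.9 × 2.7728 = 38.5426 m/s

38.54 m/s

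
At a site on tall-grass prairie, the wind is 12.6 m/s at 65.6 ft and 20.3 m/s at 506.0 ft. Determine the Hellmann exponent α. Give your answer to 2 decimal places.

α ≈ 0.23

Power law: V₂/V₁ = (z₂/z₁)^α ⇒ α = ln(V₂/V₁) / ln(z₂/z₁)
α = ln(20.3/12.6) / ln(506.0/65.6) = ln(1.6111) / ln(7.7134)
  = 0.47692 / 2.04296 = 0.23345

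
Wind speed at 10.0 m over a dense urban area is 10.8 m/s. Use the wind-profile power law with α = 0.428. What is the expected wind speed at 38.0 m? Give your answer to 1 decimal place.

Power-law profile: V₂ = V₁ · (z₂/z₁)^α
V₂ = 10.8 × (38.0/10.0)^0.428 = 10.8 × (3.8000)^0.428
    = 10.8 × 1.7707 = 19.1237 m/s

19.1 m/s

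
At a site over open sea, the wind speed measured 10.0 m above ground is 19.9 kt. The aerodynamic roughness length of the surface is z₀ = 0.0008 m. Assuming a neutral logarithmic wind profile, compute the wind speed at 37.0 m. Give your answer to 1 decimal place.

22.7 kt

Log law: V(z) ∝ ln(z/z₀), so V₂/V₁ = ln(z₂/z₀) / ln(z₁/z₀).
ln(37.0/0.0008) = 10.7418, ln(10.0/0.0008) = 9.4335
V₂ = 19.9 × 10.7418/9.4335 = 19.9 × 1.1387 = 22.6599 kt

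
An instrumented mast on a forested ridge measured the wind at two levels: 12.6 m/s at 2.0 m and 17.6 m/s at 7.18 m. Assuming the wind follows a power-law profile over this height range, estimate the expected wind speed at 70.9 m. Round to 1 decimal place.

32.0 m/s

First find α: α = ln(V₂/V₁)/ln(z₂/z₁) = ln(17.6/12.6)/ln(7.18/2.0) = 0.33420/1.27815 = 0.2615
Extrapolate from 7.18 m to 70.9 m: V₃ = 17.6 × (70.9/7.18)^0.2615 = 17.6 × 1.8199 = 32.0297 m/s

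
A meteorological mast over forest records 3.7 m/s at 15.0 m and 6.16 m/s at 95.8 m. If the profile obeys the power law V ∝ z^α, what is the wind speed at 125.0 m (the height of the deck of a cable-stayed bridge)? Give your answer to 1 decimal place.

6.6 m/s

First find α: α = ln(V₂/V₁)/ln(z₂/z₁) = ln(6.16/3.7)/ln(95.8/15.0) = 0.50974/1.85421 = 0.2749
Extrapolate from 95.8 m to 125.0 m: V₃ = 6.16 × (125.0/95.8)^0.2749 = 6.16 × 1.0759 = 6.6274 m/s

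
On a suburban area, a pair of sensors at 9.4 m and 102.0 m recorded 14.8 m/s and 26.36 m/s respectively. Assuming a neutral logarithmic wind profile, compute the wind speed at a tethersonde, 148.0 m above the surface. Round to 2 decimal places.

Log law: V ∝ ln(z/z₀). From the pair, with r = V₁/V₂ = 0.56146,
ln z₀ = (ln z₁ − r·ln z₂)/(1 − r) = (2.2407 − 0.56146×4.6250)/0.43854 = -0.8118 → z₀ = 0.4441 m
V₃ = V₁ · ln(z₃/z₀)/ln(z₁/z₀) = 14.8 × 5.8090/3.0525 = 28.1648 m/s

28.16 m/s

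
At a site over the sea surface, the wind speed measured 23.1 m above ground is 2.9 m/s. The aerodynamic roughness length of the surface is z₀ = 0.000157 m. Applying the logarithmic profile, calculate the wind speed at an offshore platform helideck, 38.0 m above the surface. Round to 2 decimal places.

3.02 m/s

Log law: V(z) ∝ ln(z/z₀), so V₂/V₁ = ln(z₂/z₀) / ln(z₁/z₀).
ln(38.0/0.000157) = 12.3969, ln(23.1/0.000157) = 11.8991
V₂ = 2.9 × 12.3969/11.8991 = 2.9 × 1.0418 = 3.0213 m/s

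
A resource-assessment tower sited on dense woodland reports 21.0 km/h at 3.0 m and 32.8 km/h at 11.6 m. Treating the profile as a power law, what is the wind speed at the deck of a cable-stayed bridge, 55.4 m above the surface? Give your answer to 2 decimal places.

54.92 km/h

First find α: α = ln(V₂/V₁)/ln(z₂/z₁) = ln(32.8/21.0)/ln(11.6/3.0) = 0.44591/1.35239 = 0.3297
Extrapolate from 11.6 m to 55.4 m: V₃ = 32.8 × (55.4/11.6)^0.3297 = 32.8 × 1.6745 = 54.9248 km/h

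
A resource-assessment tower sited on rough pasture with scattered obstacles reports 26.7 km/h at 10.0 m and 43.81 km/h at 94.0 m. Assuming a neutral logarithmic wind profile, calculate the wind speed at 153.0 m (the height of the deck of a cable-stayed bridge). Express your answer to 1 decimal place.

Log law: V ∝ ln(z/z₀). From the pair, with r = V₁/V₂ = 0.60945,
ln z₀ = (ln z₁ − r·ln z₂)/(1 − r) = (2.3026 − 0.60945×4.5433)/0.39055 = -1.1940 → z₀ = 0.3030 m
V₃ = V₁ · ln(z₃/z₀)/ln(z₁/z₀) = 26.7 × 6.2245/3.4966 = 47.5298 km/h

47.5 km/h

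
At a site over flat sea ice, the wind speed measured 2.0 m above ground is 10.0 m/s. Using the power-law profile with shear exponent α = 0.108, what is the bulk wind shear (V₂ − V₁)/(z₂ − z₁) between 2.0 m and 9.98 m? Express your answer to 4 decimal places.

Power law: V₂ = V₁ · (z₂/z₁)^α = 10.0 × (4.9900)^0.108 = 11.8958 m/s
ΔV/Δz = (11.8958 − 10.0)/(9.98 − 2.0) = 1.8958/7.9800 = 0.23757 m/s/m

0.2376 m/s/m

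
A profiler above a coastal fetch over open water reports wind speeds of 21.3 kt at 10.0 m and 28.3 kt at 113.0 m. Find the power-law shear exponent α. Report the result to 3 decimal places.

Power law: V₂/V₁ = (z₂/z₁)^α ⇒ α = ln(V₂/V₁) / ln(z₂/z₁)
α = ln(28.3/21.3) / ln(113.0/10.0) = ln(1.3286) / ln(11.3000)
  = 0.28415 / 2.42480 = 0.11719

α ≈ 0.117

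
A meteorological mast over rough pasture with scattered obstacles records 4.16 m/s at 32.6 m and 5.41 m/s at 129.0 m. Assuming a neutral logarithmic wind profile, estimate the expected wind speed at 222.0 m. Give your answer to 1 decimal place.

Log law: V ∝ ln(z/z₀). From the pair, with r = V₁/V₂ = 0.76895,
ln z₀ = (ln z₁ − r·ln z₂)/(1 − r) = (3.4843 − 0.76895×4.8598)/0.23105 = -1.0934 → z₀ = 0.3351 m
V₃ = V₁ · ln(z₃/z₀)/ln(z₁/z₀) = 4.16 × 6.4960/4.5777 = 5.9033 m/s

5.9 m/s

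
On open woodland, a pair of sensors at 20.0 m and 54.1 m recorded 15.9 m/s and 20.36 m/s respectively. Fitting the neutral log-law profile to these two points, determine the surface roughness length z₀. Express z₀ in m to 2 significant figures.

z₀ ≈ 0.58 m

Log law: V(z) ∝ ln(z/z₀). With r = V₁/V₂ = 15.9/20.36 = 0.78094,
r · ln(z₂/z₀) = ln(z₁/z₀) ⇒ ln z₀ = (ln z₁ − r·ln z₂)/(1 − r)
ln z₀ = (2.99573 − 0.78094×3.99083) / 0.21906 = -0.5518
z₀ = exp(-0.5518) = 0.5759 m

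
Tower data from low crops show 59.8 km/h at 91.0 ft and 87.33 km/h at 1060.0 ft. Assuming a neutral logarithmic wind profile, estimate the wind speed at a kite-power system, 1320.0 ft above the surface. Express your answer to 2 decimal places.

89.79 km/h

Log law: V ∝ ln(z/z₀). From the pair, with r = V₁/V₂ = 0.68476,
ln z₀ = (ln z₁ − r·ln z₂)/(1 − r) = (4.5109 − 0.68476×6.9660)/0.31524 = -0.8222 → z₀ = 0.4395 ft
V₃ = V₁ · ln(z₃/z₀)/ln(z₁/z₀) = 59.8 × 8.0076/5.3330 = 89.7897 km/h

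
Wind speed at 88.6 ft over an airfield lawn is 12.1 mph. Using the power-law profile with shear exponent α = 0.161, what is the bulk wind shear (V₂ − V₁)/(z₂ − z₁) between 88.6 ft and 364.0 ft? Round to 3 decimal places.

Power law: V₂ = V₁ · (z₂/z₁)^α = 12.1 × (4.1084)^0.161 = 15.1910 mph
ΔV/Δz = (15.1910 − 12.1)/(364.0 − 88.6) = 3.0910/275.4000 = 0.01122 mph/ft

0.011 mph/ft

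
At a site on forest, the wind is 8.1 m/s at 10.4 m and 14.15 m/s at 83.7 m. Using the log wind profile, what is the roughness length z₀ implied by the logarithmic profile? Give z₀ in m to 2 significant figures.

z₀ ≈ 0.64 m

Log law: V(z) ∝ ln(z/z₀). With r = V₁/V₂ = 8.1/14.15 = 0.57244,
r · ln(z₂/z₀) = ln(z₁/z₀) ⇒ ln z₀ = (ln z₁ − r·ln z₂)/(1 − r)
ln z₀ = (2.34181 − 0.57244×4.42724) / 0.42756 = -0.4503
z₀ = exp(-0.4503) = 0.6375 m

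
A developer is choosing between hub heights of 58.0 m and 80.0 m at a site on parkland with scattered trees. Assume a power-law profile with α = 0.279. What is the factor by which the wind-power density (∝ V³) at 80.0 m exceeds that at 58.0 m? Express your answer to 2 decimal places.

1.31

Speed ratio: V_B/V_A = (z_B/z_A)^α = (80.0/58.0)^0.279 = (1.3793)^0.279 = 1.09387
Power-density ratio: P_B/P_A = (V_B/V_A)³ = (1.09387)³ = 1.30887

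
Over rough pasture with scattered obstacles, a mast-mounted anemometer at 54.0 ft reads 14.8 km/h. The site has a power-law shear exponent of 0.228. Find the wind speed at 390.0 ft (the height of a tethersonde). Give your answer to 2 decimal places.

Power-law profile: V₂ = V₁ · (z₂/z₁)^α
V₂ = 14.8 × (390.0/54.0)^0.228 = 14.8 × (7.2222)^0.228
    = 14.8 × 1.5696 = 23.2294 km/h

23.23 km/h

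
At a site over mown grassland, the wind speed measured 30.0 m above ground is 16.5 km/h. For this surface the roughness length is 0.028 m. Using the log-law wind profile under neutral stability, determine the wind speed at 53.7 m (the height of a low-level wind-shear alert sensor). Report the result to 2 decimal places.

Log law: V(z) ∝ ln(z/z₀), so V₂/V₁ = ln(z₂/z₀) / ln(z₁/z₀).
ln(53.7/0.028) = 7.5590, ln(30.0/0.028) = 6.9767
V₂ = 16.5 × 7.5590/6.9767 = 16.5 × 1.0835 = 17.8769 km/h

17.88 km/h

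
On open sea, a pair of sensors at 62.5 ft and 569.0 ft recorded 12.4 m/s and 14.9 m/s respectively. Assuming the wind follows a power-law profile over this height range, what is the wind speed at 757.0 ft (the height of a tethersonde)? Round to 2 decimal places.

First find α: α = ln(V₂/V₁)/ln(z₂/z₁) = ln(14.9/12.4)/ln(569.0/62.5) = 0.18366/2.20871 = 0.0832
Extrapolate from 569.0 ft to 757.0 ft: V₃ = 14.9 × (757.0/569.0)^0.0832 = 14.9 × 1.0240 = 15.2579 m/s

15.26 m/s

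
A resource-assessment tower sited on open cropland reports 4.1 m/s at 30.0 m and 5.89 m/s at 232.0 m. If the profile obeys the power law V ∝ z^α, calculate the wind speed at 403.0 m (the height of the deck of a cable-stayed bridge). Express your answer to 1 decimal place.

First find α: α = ln(V₂/V₁)/ln(z₂/z₁) = ln(5.89/4.1)/ln(232.0/30.0) = 0.36227/2.04554 = 0.1771
Extrapolate from 232.0 m to 403.0 m: V₃ = 5.89 × (403.0/232.0)^0.1771 = 5.89 × 1.1027 = 6.4951 m/s

6.5 m/s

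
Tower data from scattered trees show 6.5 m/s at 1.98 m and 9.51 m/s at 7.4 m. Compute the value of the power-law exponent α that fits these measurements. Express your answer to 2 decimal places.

Power law: V₂/V₁ = (z₂/z₁)^α ⇒ α = ln(V₂/V₁) / ln(z₂/z₁)
α = ln(9.51/6.5) / ln(7.4/1.98) = ln(1.4631) / ln(3.7374)
  = 0.38054 / 1.31838 = 0.28864

α ≈ 0.29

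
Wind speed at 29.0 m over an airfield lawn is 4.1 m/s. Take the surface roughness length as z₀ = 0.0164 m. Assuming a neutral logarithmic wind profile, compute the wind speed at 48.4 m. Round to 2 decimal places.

4.38 m/s

Log law: V(z) ∝ ln(z/z₀), so V₂/V₁ = ln(z₂/z₀) / ln(z₁/z₀).
ln(48.4/0.0164) = 7.9900, ln(29.0/0.0164) = 7.4778
V₂ = 4.1 × 7.9900/7.4778 = 4.1 × 1.0685 = 4.3808 m/s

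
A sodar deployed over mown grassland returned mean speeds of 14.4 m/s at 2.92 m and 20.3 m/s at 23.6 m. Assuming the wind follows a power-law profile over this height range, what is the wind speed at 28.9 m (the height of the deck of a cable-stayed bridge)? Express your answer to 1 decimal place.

21.0 m/s

First find α: α = ln(V₂/V₁)/ln(z₂/z₁) = ln(20.3/14.4)/ln(23.6/2.92) = 0.34339/2.08966 = 0.1643
Extrapolate from 23.6 m to 28.9 m: V₃ = 20.3 × (28.9/23.6)^0.1643 = 20.3 × 1.0339 = 20.9872 m/s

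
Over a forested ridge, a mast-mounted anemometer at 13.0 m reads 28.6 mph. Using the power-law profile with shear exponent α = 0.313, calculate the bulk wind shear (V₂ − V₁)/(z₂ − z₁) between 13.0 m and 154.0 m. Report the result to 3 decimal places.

Power law: V₂ = V₁ · (z₂/z₁)^α = 28.6 × (11.8462)^0.313 = 62.0006 mph
ΔV/Δz = (62.0006 − 28.6)/(154.0 − 13.0) = 33.4006/141.0000 = 0.23688 mph/m

0.237 mph/m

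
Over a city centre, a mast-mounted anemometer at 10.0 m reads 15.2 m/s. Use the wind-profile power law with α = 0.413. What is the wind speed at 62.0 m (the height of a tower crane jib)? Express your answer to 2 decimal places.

32.29 m/s

Power-law profile: V₂ = V₁ · (z₂/z₁)^α
V₂ = 15.2 × (62.0/10.0)^0.413 = 15.2 × (6.2000)^0.413
    = 15.2 × 2.1245 = 32.2925 m/s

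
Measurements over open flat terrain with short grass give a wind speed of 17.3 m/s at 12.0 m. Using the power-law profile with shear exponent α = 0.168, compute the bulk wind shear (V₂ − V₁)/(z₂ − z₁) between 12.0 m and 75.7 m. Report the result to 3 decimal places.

Power law: V₂ = V₁ · (z₂/z₁)^α = 17.3 × (6.3083)^0.168 = 23.5739 m/s
ΔV/Δz = (23.5739 − 17.3)/(75.7 − 12.0) = 6.2739/63.7000 = 0.09849 m/s/m

0.098 m/s/m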